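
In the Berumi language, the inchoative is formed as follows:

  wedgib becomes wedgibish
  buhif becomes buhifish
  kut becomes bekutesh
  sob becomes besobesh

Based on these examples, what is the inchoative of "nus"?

"nus" has 1 vowel. The stems with 1 vowel (sob → besobesh, kut → bekutesh) add be- … -esh around the stem.
The other pattern: stems with 2 vowels add -ish.
So nus → benusesh.

benusesh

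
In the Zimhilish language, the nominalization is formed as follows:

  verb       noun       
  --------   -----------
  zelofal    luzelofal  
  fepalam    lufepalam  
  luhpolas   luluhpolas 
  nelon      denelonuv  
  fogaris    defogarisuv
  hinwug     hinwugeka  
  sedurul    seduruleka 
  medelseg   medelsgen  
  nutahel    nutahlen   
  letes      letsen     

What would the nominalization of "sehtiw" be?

desehtiwuv

luhpolas and fogaris both end in -s yet inflect differently (luluhpolas, defogarisuv), so the final letter is not what conditions the rule; the last vowel is.
"sehtiw" has last vowel 'i'. The one such stem in the data (fogaris → defogarisuv) adds de- … -uv around the stem, so the same rule applies.
The other patterns: stems whose last vowel is 'a' add the prefix lu-; stems whose last vowel is 'u' add -eka; stems whose last vowel is 'e' delete the last vowel and add -en.
So sehtiw → desehtiwuv.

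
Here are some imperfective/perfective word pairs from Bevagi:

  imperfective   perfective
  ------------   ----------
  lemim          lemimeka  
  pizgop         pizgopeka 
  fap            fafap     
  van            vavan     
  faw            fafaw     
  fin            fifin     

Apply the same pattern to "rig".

ririg

"rig" has 1 vowel. The stems with 1 vowel (van → vavan, fap → fafap, fin → fifin) repeat the first consonant+vowel as a prefix.
The other pattern: stems with 2 vowels add -eka.
So rig → ririg.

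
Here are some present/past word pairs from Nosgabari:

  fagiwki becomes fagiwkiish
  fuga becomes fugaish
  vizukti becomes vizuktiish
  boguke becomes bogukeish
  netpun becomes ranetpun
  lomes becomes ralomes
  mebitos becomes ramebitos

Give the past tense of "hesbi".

hesbiish

"hesbi" ends in a vowel. The stems ending in a vowel (fagiwki → fagiwkiish, fuga → fugaish, vizukti → vizuktiish) add -ish.
So hesbi → hesbiish.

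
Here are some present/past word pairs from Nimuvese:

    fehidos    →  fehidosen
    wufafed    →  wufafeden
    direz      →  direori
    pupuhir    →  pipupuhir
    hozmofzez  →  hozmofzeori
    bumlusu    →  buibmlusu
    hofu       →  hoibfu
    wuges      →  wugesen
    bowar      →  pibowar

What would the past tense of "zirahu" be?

ziibrahu

hozmofzez and wufafed both have last vowel 'e' yet inflect differently (hozmofzeori, wufafeden), so the last vowel is not what conditions the rule; the final letter is.
"zirahu" ends in -u. The stems ending in -u (bumlusu → buibmlusu, hofu → hoibfu) insert -ib- after the first vowel.
The other patterns: stems ending in -z drop the final letter and add -ori; stems ending in -r add the prefix pi-; stems ending in -d or -s add -en.
So zirahu → ziibrahu.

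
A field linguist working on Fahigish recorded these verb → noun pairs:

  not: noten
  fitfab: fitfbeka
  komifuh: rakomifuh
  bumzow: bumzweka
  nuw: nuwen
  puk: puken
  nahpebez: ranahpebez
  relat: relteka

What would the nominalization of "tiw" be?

tiwen

not and relat both end in -t yet inflect differently (noten, relteka), so the final letter is not what conditions the rule; the number of vowels is.
"tiw" has 1 vowel. The stems with 1 vowel (nuw → nuwen, puk → puken, not → noten) add -en.
So tiw → tiwen.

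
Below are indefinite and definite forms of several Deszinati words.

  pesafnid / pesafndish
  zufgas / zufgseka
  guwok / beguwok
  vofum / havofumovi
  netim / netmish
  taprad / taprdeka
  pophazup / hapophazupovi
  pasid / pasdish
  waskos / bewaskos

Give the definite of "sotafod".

pesafnid and taprad both end in -d yet inflect differently (pesafndish, taprdeka), so the final letter is not what conditions the rule; the last vowel is.
"sotafod" has last vowel 'o'. The stems whose last vowel is 'o' (guwok → beguwok, waskos → bewaskos) add the prefix be-.
So sotafod → besotafod.

besotafod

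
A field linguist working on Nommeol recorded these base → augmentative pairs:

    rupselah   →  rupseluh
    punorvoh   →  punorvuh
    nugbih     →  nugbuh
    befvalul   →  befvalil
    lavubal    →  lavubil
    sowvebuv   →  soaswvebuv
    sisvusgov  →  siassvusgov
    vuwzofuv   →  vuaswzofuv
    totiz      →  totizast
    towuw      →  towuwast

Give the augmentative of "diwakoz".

diwakozast

rupselah and lavubal both have last vowel 'a' yet inflect differently (rupseluh, lavubil), so the last vowel is not what conditions the rule; the final letter is.
"diwakoz" ends in -z. The one such stem in the data (totiz → totizast) adds -ast, so the same rule applies.
So diwakoz → diwakozast.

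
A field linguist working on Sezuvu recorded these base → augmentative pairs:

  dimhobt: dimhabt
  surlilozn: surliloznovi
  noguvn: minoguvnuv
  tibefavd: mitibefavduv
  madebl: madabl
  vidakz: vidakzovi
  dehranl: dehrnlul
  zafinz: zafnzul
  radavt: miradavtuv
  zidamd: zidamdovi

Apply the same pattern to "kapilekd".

kapilekdovi

radavt and dimhobt both end in -t yet inflect differently (miradavtuv, dimhabt), so the final letter is not what conditions the rule; the second-to-last letter is.
"kapilekd" has second-to-last letter 'k'. The one such stem in the data (vidakz → vidakzovi) adds -ovi, so the same rule applies.
So kapilekd → kapilekdovi.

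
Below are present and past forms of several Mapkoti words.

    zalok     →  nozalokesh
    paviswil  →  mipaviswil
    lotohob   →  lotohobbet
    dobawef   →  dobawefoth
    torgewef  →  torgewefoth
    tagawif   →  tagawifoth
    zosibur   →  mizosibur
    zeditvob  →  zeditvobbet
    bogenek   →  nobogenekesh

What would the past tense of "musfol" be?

zeditvob and zalok both have last vowel 'o' yet inflect differently (zeditvobbet, nozalokesh), so the last vowel is not what conditions the rule; the final letter is.
"musfol" ends in -l. The one such stem in the data (paviswil → mipaviswil) adds the prefix mi-, so the same rule applies.
The other patterns: stems ending in -b double the final consonant and add -et; stems ending in -f add -oth; stems ending in -k add no- … -esh around the stem.
So musfol → mimusfol.

mimusfol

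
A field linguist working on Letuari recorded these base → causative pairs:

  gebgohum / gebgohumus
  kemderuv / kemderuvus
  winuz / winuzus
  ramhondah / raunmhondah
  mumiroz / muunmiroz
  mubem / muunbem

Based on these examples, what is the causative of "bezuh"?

"bezuh" has last vowel 'u'. The stems whose last vowel is 'u' (gebgohum → gebgohumus, kemderuv → kemderuvus, winuz → winuzus) add -us.
The other pattern: stems whose last vowel is 'a', 'e' or 'o' insert -un- after the first vowel.
So bezuh → bezuhus.

bezuhus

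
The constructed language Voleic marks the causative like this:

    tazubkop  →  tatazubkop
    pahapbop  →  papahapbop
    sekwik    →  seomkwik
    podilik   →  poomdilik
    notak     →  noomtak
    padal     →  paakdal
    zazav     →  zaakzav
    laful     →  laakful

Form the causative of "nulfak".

nuomlfak

notak and padal both have last vowel 'a' yet inflect differently (noomtak, paakdal), so the last vowel is not what conditions the rule; the final letter is.
"nulfak" ends in -k. The stems ending in -k (sekwik → seomkwik, podilik → poomdilik, notak → noomtak) insert -om- after the first vowel.
The other patterns: stems ending in -p repeat the first consonant+vowel as a prefix; stems ending in -l or -v insert -ak- after the first vowel.
So nulfak → nuomlfak.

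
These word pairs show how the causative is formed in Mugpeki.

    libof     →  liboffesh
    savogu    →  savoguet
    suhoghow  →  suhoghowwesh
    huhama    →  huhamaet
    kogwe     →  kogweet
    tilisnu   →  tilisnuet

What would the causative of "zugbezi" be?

"zugbezi" ends in a vowel. The stems ending in a vowel (kogwe → kogweet, huhama → huhamaet, tilisnu → tilisnuet) add -et.
The other pattern: stems ending in a consonant double the final consonant and add -esh.
So zugbezi → zugbeziet.

zugbeziet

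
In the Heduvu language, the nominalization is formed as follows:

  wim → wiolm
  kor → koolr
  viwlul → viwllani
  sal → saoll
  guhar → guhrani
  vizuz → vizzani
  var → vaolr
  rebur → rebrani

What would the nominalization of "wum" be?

wuolm

rebur and kor both end in -r yet inflect differently (rebrani, koolr), so the final letter is not what conditions the rule; the number of vowels is.
"wum" has 1 vowel. The stems with 1 vowel (kor → koolr, sal → saoll, wim → wiolm) insert -ol- after the first vowel.
The other pattern: stems with 2 vowels delete the last vowel and add -ani.
So wum → wuolm.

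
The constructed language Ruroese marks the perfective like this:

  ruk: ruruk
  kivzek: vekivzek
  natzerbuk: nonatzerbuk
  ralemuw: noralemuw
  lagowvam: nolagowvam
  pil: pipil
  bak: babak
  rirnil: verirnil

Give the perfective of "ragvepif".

"ragvepif" has 3 vowels. The stems with 3 vowels (natzerbuk → nonatzerbuk, lagowvam → nolagowvam, ralemuw → noralemuw) add the prefix no-.
So ragvepif → noragvepif.

noragvepif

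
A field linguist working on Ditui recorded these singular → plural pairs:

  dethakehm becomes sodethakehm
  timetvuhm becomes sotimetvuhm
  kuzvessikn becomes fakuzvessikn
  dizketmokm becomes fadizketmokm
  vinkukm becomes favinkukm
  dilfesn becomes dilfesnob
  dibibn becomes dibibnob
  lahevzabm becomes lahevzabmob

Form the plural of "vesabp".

vesabpob

dethakehm and dizketmokm both end in -m yet inflect differently (sodethakehm, fadizketmokm), so the final letter is not what conditions the rule; the second-to-last letter is.
"vesabp" has second-to-last letter 'b'. The stems whose second-to-last letter is 'b' (dibibn → dibibnob, lahevzabm → lahevzabmob) add -ob.
So vesabp → vesabpob.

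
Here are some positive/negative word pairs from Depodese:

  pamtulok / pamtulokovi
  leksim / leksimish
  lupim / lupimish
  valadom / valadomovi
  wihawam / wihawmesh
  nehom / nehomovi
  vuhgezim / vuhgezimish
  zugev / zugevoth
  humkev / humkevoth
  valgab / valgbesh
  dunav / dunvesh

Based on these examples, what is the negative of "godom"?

godomovi

dunav and humkev both end in -v yet inflect differently (dunvesh, humkevoth), so the final letter is not what conditions the rule; the last vowel is.
"godom" has last vowel 'o'. The stems whose last vowel is 'o' (valadom → valadomovi, pamtulok → pamtulokovi, nehom → nehomovi) add -ovi.
The other patterns: stems whose last vowel is 'a' delete the last vowel and add -esh; stems whose last vowel is 'e' add -oth; stems whose last vowel is 'i' add -ish.
So godom → godomovi.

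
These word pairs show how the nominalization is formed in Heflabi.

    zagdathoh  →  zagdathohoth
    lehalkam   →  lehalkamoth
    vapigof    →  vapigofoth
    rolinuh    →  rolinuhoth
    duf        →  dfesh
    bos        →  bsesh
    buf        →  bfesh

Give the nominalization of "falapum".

"falapum" has 3 vowels. The stems with 3 vowels (zagdathoh → zagdathohoth, lehalkam → lehalkamoth, vapigof → vapigofoth) add -oth.
The other pattern: stems with 1 vowel delete the last vowel and add -esh.
So falapum → falapumoth.

falapumoth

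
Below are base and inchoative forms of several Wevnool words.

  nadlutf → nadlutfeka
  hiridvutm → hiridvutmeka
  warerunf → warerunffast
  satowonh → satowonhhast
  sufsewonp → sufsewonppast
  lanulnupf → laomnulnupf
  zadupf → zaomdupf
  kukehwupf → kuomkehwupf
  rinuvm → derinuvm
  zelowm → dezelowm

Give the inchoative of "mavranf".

nadlutf and warerunf both end in -f yet inflect differently (nadlutfeka, warerunffast), so the final letter is not what conditions the rule; the second-to-last letter is.
"mavranf" has second-to-last letter 'n'. The stems whose second-to-last letter is 'n' (warerunf → warerunffast, satowonh → satowonhhast, sufsewonp → sufsewonppast) double the final consonant and add -ast.
So mavranf → mavranffast.

mavranffast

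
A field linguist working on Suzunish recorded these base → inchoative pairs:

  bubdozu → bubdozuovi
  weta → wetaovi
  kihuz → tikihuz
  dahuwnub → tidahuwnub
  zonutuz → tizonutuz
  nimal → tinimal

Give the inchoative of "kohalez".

tikohalez

bubdozu and kihuz both have last vowel 'u' yet inflect differently (bubdozuovi, tikihuz), so the last vowel is not what conditions the rule; whether the stem ends in a vowel or a consonant is.
"kohalez" ends in a consonant. The stems ending in a consonant (kihuz → tikihuz, dahuwnub → tidahuwnub, zonutuz → tizonutuz) add the prefix ti-.
So kohalez → tikohalez.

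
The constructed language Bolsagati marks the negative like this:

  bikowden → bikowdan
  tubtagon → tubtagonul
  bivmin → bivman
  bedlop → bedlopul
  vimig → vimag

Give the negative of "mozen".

mozan

tubtagon and bivmin both end in -n yet inflect differently (tubtagonul, bivman), so the final letter is not what conditions the rule; the last vowel is.
"mozen" has last vowel 'e'. The one such stem in the data (bikowden → bikowdan) changes the last vowel to 'a' (as do bivmin, vimig), so the same rule applies.
The other pattern: stems whose last vowel is 'o' add -ul.
So mozen → mozan.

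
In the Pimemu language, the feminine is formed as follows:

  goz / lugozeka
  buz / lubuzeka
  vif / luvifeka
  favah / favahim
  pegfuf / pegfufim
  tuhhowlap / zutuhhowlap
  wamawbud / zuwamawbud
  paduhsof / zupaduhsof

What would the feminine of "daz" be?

"daz" has 1 vowel. The stems with 1 vowel (goz → lugozeka, buz → lubuzeka, vif → luvifeka) add lu- … -eka around the stem.
The other patterns: stems with 2 vowels add -im; stems with 3 vowels add the prefix zu-.
So daz → ludazeka.

ludazeka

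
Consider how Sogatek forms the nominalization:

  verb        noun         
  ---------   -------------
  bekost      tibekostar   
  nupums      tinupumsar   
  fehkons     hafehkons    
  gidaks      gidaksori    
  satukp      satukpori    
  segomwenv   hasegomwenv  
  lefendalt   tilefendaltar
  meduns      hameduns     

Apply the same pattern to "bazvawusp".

tibazvawuspar

gidaks and meduns both end in -s yet inflect differently (gidaksori, hameduns), so the final letter is not what conditions the rule; the second-to-last letter is.
"bazvawusp" has second-to-last letter 's'. The one such stem in the data (bekost → tibekostar) adds ti- … -ar around the stem, so the same rule applies.
So bazvawusp → tibazvawuspar.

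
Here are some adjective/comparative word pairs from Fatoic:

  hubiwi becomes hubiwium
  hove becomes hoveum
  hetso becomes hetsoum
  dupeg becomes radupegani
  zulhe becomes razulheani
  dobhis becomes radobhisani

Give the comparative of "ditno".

raditnoani

hove and zulhe both end in -e yet inflect differently (hoveum, razulheani), so the final letter is not what conditions the rule; the first letter is.
"ditno" begins with d-. The stems beginning with d- (dupeg → radupegani, dobhis → radobhisani) add ra- … -ani around the stem.
The other pattern: stems beginning with h- add -um.
So ditno → raditnoani.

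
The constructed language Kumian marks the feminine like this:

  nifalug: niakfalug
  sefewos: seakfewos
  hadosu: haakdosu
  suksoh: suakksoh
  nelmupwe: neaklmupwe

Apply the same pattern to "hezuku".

heakzuku

Every pair shown (nifalug → niakfalug, sefewos → seakfewos, hadosu → haakdosu, …) follows the same rule: insert -ak- after the first vowel.
So hezuku → heakzuku.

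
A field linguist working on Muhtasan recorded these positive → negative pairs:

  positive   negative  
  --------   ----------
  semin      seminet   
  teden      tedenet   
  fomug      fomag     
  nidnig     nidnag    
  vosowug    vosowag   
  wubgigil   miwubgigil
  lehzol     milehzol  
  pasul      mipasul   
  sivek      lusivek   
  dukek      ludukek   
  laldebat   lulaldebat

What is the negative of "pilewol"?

semin and nidnig both have last vowel 'i' yet inflect differently (seminet, nidnag), so the last vowel is not what conditions the rule; the final letter is.
"pilewol" ends in -l. The stems ending in -l (wubgigil → miwubgigil, lehzol → milehzol, pasul → mipasul) add the prefix mi-.
The other patterns: stems ending in -n add -et; stems ending in -g change the last vowel to 'a'; stems ending in -k or -t add the prefix lu-.
So pilewol → mipilewol.

mipilewol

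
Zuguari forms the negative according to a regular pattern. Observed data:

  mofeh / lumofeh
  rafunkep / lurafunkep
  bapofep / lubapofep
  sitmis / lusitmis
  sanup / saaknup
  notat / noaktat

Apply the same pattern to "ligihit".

"ligihit" has last vowel 'i'. The one such stem in the data (sitmis → lusitmis) adds the prefix lu-, so the same rule applies.
The other pattern: stems whose last vowel is 'a' or 'u' insert -ak- after the first vowel.
So ligihit → luligihit.

luligihit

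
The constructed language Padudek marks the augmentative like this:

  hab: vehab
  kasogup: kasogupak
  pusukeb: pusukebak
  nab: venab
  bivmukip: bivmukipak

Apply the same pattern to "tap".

pusukeb and hab both end in -b yet inflect differently (pusukebak, vehab), so the final letter is not what conditions the rule; the number of vowels is.
"tap" has 1 vowel. The stems with 1 vowel (hab → vehab, nab → venab) add the prefix ve-.
So tap → vetap.

vetap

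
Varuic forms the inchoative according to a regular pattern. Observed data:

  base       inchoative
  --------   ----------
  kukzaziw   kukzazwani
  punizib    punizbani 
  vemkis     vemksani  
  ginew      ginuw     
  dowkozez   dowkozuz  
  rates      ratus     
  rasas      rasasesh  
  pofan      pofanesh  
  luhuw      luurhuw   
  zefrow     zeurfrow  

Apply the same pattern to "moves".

"moves" has last vowel 'e'. The stems whose last vowel is 'e' (ginew → ginuw, dowkozez → dowkozuz, rates → ratus) change the last vowel to 'u'.
So moves → movus.

movus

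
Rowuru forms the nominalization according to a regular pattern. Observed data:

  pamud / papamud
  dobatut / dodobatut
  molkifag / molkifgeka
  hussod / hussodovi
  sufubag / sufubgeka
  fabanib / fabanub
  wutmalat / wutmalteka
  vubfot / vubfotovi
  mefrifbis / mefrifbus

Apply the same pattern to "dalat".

vubfot and wutmalat both end in -t yet inflect differently (vubfotovi, wutmalteka), so the final letter is not what conditions the rule; the last vowel is.
"dalat" has last vowel 'a'. The stems whose last vowel is 'a' (wutmalat → wutmalteka, sufubag → sufubgeka, molkifag → molkifgeka) delete the last vowel and add -eka.
So dalat → dalteka.

dalteka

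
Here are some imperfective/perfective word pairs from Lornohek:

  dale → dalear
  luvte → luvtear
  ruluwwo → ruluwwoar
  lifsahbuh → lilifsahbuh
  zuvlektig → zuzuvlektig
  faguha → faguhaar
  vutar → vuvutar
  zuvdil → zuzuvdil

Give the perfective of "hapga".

hapgaar

faguha and vutar both have last vowel 'a' yet inflect differently (faguhaar, vuvutar), so the last vowel is not what conditions the rule; whether the stem ends in a vowel or a consonant is.
"hapga" ends in a vowel. The stems ending in a vowel (dale → dalear, ruluwwo → ruluwwoar, luvte → luvtear) add -ar.
The other pattern: stems ending in a consonant repeat the first consonant+vowel as a prefix.
So hapga → hapgaar.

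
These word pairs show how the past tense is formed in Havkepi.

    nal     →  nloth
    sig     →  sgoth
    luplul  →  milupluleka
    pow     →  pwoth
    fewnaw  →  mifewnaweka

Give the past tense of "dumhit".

fewnaw and pow both end in -w yet inflect differently (mifewnaweka, pwoth), so the final letter is not what conditions the rule; the number of vowels is.
"dumhit" has 2 vowels. The stems with 2 vowels (fewnaw → mifewnaweka, luplul → milupluleka) add mi- … -eka around the stem.
The other pattern: stems with 1 vowel delete the last vowel and add -oth.
So dumhit → midumhiteka.

midumhiteka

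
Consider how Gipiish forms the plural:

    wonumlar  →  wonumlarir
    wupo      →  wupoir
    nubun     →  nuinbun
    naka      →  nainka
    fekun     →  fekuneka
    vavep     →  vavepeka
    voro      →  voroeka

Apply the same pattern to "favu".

favueka

nubun and fekun both end in -n yet inflect differently (nuinbun, fekuneka), so the final letter is not what conditions the rule; the first letter is.
"favu" begins with f-. The one such stem in the data (fekun → fekuneka) adds -eka, so the same rule applies.
So favu → favueka.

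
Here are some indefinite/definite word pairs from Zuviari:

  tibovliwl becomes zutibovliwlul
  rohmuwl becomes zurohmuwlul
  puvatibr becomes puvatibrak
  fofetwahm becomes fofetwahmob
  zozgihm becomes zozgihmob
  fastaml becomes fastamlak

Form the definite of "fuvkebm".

fuvkebmak

tibovliwl and fastaml both end in -l yet inflect differently (zutibovliwlul, fastamlak), so the final letter is not what conditions the rule; the second-to-last letter is.
"fuvkebm" has second-to-last letter 'b'. The one such stem in the data (puvatibr → puvatibrak) adds -ak, so the same rule applies.
So fuvkebm → fuvkebmak.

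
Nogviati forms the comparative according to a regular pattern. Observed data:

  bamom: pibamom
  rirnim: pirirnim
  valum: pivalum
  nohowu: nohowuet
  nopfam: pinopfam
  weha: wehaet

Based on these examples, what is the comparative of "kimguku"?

valum and nohowu both have last vowel 'u' yet inflect differently (pivalum, nohowuet), so the last vowel is not what conditions the rule; the final letter is.
"kimguku" ends in -u. The one such stem in the data (nohowu → nohowuet) adds -et, so the same rule applies.
The other pattern: stems ending in -m add the prefix pi-.
So kimguku → kimgukuet.

kimgukuet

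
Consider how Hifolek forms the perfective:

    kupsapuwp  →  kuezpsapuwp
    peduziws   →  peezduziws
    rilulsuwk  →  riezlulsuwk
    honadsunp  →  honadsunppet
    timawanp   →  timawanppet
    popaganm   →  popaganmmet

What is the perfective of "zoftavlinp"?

zoftavlinppet

kupsapuwp and honadsunp both end in -p yet inflect differently (kuezpsapuwp, honadsunppet), so the final letter is not what conditions the rule; the second-to-last letter is.
"zoftavlinp" has second-to-last letter 'n'. The stems whose second-to-last letter is 'n' (honadsunp → honadsunppet, timawanp → timawanppet, popaganm → popaganmmet) double the final consonant and add -et.
The other pattern: stems whose second-to-last letter is 'w' insert -ez- after the first vowel.
So zoftavlinp → zoftavlinppet.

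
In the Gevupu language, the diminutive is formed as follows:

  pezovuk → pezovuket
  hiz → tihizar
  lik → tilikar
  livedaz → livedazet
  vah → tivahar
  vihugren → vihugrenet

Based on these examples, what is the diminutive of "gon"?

"gon" has 1 vowel. The stems with 1 vowel (lik → tilikar, vah → tivahar, hiz → tihizar) add ti- … -ar around the stem.
The other pattern: stems with 3 vowels add -et.
So gon → tigonar.

tigonar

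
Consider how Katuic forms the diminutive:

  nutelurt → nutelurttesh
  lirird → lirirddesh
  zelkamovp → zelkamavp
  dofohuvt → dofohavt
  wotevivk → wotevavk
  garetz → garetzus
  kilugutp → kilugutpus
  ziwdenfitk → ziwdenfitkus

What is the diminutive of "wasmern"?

"wasmern" has second-to-last letter 'r'. The stems whose second-to-last letter is 'r' (nutelurt → nutelurttesh, lirird → lirirddesh) double the final consonant and add -esh.
The other patterns: stems whose second-to-last letter is 'v' change the last vowel to 'a'; stems whose second-to-last letter is 't' add -us.
So wasmern → wasmernnesh.

wasmernnesh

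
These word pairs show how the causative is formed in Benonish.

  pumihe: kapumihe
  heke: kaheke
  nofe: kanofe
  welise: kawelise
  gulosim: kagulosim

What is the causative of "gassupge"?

Every pair shown (pumihe → kapumihe, heke → kaheke, nofe → kanofe, …) follows the same rule: add the prefix ka-.
So gassupge → kagassupge.

kagassupge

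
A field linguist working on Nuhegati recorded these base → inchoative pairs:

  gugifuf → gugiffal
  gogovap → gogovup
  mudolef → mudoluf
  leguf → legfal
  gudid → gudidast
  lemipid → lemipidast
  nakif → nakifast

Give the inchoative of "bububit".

"bububit" has last vowel 'i'. The stems whose last vowel is 'i' (gudid → gudidast, lemipid → lemipidast, nakif → nakifast) add -ast.
The other patterns: stems whose last vowel is 'u' delete the last vowel and add -al; stems whose last vowel is 'a' or 'e' change the last vowel to 'u'.
So bububit → bububitast.

bububitast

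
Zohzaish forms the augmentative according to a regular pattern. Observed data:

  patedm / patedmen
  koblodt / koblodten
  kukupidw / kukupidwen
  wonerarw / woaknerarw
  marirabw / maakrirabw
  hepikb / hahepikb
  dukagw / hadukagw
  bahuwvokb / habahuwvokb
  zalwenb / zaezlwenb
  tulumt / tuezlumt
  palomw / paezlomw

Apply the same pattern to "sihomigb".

kukupidw and wonerarw both end in -w yet inflect differently (kukupidwen, woaknerarw), so the final letter is not what conditions the rule; the second-to-last letter is.
"sihomigb" has second-to-last letter 'g'. The one such stem in the data (dukagw → hadukagw) adds the prefix ha-, so the same rule applies.
So sihomigb → hasihomigb.

hasihomigb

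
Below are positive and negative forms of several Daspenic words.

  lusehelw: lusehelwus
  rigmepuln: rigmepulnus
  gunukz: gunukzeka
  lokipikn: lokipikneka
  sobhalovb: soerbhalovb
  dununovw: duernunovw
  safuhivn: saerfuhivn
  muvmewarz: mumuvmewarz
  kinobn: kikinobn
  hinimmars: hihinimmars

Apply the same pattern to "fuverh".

"fuverh" has second-to-last letter 'r'. The stems whose second-to-last letter is 'r' (muvmewarz → mumuvmewarz, hinimmars → hihinimmars) repeat the first consonant+vowel as a prefix.
So fuverh → fufuverh.

fufuverh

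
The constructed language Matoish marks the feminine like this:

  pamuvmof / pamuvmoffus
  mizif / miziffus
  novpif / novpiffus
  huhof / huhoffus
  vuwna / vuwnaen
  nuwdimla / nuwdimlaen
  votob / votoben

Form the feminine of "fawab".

fawaben

pamuvmof and votob both have last vowel 'o' yet inflect differently (pamuvmoffus, votoben), so the last vowel is not what conditions the rule; the final letter is.
"fawab" ends in -b. The one such stem in the data (votob → votoben) adds -en, so the same rule applies.
So fawab → fawaben.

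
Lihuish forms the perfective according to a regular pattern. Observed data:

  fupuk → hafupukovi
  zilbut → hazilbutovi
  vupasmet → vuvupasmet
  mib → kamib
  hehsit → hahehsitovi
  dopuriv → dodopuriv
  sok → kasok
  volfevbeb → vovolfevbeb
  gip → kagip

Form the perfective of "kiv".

sok and fupuk both end in -k yet inflect differently (kasok, hafupukovi), so the final letter is not what conditions the rule; the number of vowels is.
"kiv" has 1 vowel. The stems with 1 vowel (gip → kagip, mib → kamib, sok → kasok) add the prefix ka-.
So kiv → kakiv.

kakiv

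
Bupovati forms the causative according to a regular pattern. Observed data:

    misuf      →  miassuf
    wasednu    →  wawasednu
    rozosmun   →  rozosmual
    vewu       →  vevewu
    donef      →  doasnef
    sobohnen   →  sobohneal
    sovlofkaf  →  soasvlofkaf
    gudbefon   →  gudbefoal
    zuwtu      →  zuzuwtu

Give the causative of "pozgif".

rozosmun and vewu both have last vowel 'u' yet inflect differently (rozosmual, vevewu), so the last vowel is not what conditions the rule; the final letter is.
"pozgif" ends in -f. The stems ending in -f (sovlofkaf → soasvlofkaf, misuf → miassuf, donef → doasnef) insert -as- after the first vowel.
So pozgif → poaszgif.

poaszgif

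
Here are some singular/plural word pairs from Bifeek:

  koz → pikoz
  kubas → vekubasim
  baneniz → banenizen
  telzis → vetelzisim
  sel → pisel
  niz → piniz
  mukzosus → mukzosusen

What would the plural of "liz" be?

niz and baneniz both end in -z yet inflect differently (piniz, banenizen), so the final letter is not what conditions the rule; the number of vowels is.
"liz" has 1 vowel. The stems with 1 vowel (sel → pisel, niz → piniz, koz → pikoz) add the prefix pi-.
So liz → piliz.

piliz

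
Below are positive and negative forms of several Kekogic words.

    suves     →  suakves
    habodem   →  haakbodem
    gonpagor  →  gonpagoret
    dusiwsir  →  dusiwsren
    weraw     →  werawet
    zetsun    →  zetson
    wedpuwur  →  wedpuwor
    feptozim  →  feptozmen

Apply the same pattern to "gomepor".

wedpuwur and dusiwsir both end in -r yet inflect differently (wedpuwor, dusiwsren), so the final letter is not what conditions the rule; the last vowel is.
"gomepor" has last vowel 'o'. The one such stem in the data (gonpagor → gonpagoret) adds -et, so the same rule applies.
The other patterns: stems whose last vowel is 'u' change the last vowel to 'o'; stems whose last vowel is 'i' delete the last vowel and add -en; stems whose last vowel is 'e' insert -ak- after the first vowel.
So gomepor → gomeporet.

gomeporet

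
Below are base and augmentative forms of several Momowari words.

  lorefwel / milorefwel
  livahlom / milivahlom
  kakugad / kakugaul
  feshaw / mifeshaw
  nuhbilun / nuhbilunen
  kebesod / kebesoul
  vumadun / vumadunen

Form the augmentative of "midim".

kakugad and feshaw both have last vowel 'a' yet inflect differently (kakugaul, mifeshaw), so the last vowel is not what conditions the rule; the final letter is.
"midim" ends in -m. The one such stem in the data (livahlom → milivahlom) adds the prefix mi-, so the same rule applies.
The other patterns: stems ending in -n add -en; stems ending in -d drop the final letter and add -ul.
So midim → mimidim.

mimidim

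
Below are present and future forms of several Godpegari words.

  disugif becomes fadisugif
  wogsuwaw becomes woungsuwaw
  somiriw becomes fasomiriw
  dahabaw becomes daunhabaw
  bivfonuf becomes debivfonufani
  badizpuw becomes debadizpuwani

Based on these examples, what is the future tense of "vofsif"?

dahabaw and somiriw both end in -w yet inflect differently (daunhabaw, fasomiriw), so the final letter is not what conditions the rule; the last vowel is.
"vofsif" has last vowel 'i'. The stems whose last vowel is 'i' (disugif → fadisugif, somiriw → fasomiriw) add the prefix fa-.
So vofsif → favofsif.

favofsif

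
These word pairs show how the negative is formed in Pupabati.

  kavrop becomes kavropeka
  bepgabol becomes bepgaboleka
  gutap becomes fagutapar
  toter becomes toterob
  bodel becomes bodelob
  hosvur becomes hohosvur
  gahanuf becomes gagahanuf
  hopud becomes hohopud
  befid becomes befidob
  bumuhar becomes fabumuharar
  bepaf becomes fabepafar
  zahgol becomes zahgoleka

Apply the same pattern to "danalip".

hosvur and toter both end in -r yet inflect differently (hohosvur, toterob), so the final letter is not what conditions the rule; the last vowel is.
"danalip" has last vowel 'i'. The one such stem in the data (befid → befidob) adds -ob, so the same rule applies.
The other patterns: stems whose last vowel is 'o' add -eka; stems whose last vowel is 'u' repeat the first consonant+vowel as a prefix; stems whose last vowel is 'a' add fa- … -ar around the stem.
So danalip → danalipob.

danalipob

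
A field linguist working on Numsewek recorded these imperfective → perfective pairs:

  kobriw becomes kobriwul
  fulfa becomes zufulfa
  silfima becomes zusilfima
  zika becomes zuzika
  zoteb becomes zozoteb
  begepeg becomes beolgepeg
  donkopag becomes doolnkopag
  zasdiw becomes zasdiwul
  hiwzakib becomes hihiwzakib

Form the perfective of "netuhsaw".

zasdiw and hiwzakib both have last vowel 'i' yet inflect differently (zasdiwul, hihiwzakib), so the last vowel is not what conditions the rule; the final letter is.
"netuhsaw" ends in -w. The stems ending in -w (zasdiw → zasdiwul, kobriw → kobriwul) add -ul.
The other patterns: stems ending in -b repeat the first consonant+vowel as a prefix; stems ending in -g insert -ol- after the first vowel; stems ending in -a add the prefix zu-.
So netuhsaw → netuhsawul.

netuhsawul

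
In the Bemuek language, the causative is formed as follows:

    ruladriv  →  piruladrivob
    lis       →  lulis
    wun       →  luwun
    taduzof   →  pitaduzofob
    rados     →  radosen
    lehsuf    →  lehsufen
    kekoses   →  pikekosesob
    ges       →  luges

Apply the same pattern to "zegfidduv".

"zegfidduv" has 3 vowels. The stems with 3 vowels (ruladriv → piruladrivob, taduzof → pitaduzofob, kekoses → pikekosesob) add pi- … -ob around the stem.
So zegfidduv → pizegfidduvob.

pizegfidduvob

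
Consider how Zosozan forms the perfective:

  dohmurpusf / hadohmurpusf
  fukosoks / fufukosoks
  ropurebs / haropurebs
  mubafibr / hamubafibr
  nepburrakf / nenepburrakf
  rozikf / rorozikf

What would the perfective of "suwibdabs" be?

hasuwibdabs

"suwibdabs" has second-to-last letter 'b'. The stems whose second-to-last letter is 'b' (mubafibr → hamubafibr, ropurebs → haropurebs) add the prefix ha-.
The other pattern: stems whose second-to-last letter is 'k' repeat the first consonant+vowel as a prefix.
So suwibdabs → hasuwibdabs.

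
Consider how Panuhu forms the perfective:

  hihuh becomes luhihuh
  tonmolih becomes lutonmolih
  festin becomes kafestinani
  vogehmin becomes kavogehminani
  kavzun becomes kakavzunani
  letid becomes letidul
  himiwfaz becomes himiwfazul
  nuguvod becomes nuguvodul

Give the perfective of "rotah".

tonmolih and festin both have last vowel 'i' yet inflect differently (lutonmolih, kafestinani), so the last vowel is not what conditions the rule; the final letter is.
"rotah" ends in -h. The stems ending in -h (hihuh → luhihuh, tonmolih → lutonmolih) add the prefix lu-.
The other patterns: stems ending in -n add ka- … -ani around the stem; stems ending in -d or -z add -ul.
So rotah → lurotah.

lurotah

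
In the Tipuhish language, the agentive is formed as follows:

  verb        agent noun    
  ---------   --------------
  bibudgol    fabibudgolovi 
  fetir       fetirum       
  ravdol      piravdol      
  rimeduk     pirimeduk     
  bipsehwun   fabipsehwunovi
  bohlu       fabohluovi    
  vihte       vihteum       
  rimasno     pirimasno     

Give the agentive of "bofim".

fabofimovi

ravdol and bibudgol both end in -l yet inflect differently (piravdol, fabibudgolovi), so the final letter is not what conditions the rule; the first letter is.
"bofim" begins with b-. The stems beginning with b- (bibudgol → fabibudgolovi, bohlu → fabohluovi, bipsehwun → fabipsehwunovi) add fa- … -ovi around the stem.
The other patterns: stems beginning with r- add the prefix pi-; stems beginning with f- or v- add -um.
So bofim → fabofimovi.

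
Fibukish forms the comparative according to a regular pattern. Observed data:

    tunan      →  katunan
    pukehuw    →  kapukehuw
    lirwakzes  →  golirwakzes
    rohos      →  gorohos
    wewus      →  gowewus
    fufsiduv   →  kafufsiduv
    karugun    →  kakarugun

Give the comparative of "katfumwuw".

wewus and pukehuw both have last vowel 'u' yet inflect differently (gowewus, kapukehuw), so the last vowel is not what conditions the rule; the final letter is.
"katfumwuw" ends in -w. The one such stem in the data (pukehuw → kapukehuw) adds the prefix ka-, so the same rule applies.
The other pattern: stems ending in -s add the prefix go-.
So katfumwuw → kakatfumwuw.

kakatfumwuw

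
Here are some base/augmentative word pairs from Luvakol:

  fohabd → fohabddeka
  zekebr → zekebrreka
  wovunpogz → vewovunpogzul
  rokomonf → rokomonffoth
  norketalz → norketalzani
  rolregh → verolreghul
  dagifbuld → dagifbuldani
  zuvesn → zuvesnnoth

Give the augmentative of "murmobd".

fohabd and dagifbuld both end in -d yet inflect differently (fohabddeka, dagifbuldani), so the final letter is not what conditions the rule; the second-to-last letter is.
"murmobd" has second-to-last letter 'b'. The stems whose second-to-last letter is 'b' (zekebr → zekebrreka, fohabd → fohabddeka) double the final consonant and add -eka.
The other patterns: stems whose second-to-last letter is 'g' add ve- … -ul around the stem; stems whose second-to-last letter is 'l' add -ani; stems whose second-to-last letter is 'n' or 's' double the final consonant and add -oth.
So murmobd → murmobddeka.

murmobddeka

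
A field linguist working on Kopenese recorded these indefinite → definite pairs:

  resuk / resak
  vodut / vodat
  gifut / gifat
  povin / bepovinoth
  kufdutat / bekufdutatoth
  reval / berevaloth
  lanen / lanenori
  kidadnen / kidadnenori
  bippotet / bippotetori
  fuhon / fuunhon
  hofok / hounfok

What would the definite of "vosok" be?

vounsok

"vosok" has last vowel 'o'. The stems whose last vowel is 'o' (fuhon → fuunhon, hofok → hounfok) insert -un- after the first vowel.
The other patterns: stems whose last vowel is 'u' change the last vowel to 'a'; stems whose last vowel is 'a' or 'i' add be- … -oth around the stem; stems whose last vowel is 'e' add -ori.
So vosok → vounsok.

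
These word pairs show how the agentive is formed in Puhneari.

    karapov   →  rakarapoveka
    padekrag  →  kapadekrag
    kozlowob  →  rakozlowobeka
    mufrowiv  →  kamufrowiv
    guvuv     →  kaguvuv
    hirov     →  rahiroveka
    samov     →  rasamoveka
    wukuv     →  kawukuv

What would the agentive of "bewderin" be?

samov and mufrowiv both end in -v yet inflect differently (rasamoveka, kamufrowiv), so the final letter is not what conditions the rule; the last vowel is.
"bewderin" has last vowel 'i'. The one such stem in the data (mufrowiv → kamufrowiv) adds the prefix ka-, so the same rule applies.
So bewderin → kabewderin.

kabewderin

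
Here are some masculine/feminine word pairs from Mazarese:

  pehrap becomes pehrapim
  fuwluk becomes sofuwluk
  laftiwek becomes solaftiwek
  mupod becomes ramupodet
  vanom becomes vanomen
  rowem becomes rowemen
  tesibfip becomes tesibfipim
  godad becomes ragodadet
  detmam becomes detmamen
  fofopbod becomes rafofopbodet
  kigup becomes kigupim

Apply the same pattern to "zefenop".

zefenopim

fuwluk and kigup both have last vowel 'u' yet inflect differently (sofuwluk, kigupim), so the last vowel is not what conditions the rule; the final letter is.
"zefenop" ends in -p. The stems ending in -p (tesibfip → tesibfipim, kigup → kigupim, pehrap → pehrapim) add -im.
So zefenop → zefenopim.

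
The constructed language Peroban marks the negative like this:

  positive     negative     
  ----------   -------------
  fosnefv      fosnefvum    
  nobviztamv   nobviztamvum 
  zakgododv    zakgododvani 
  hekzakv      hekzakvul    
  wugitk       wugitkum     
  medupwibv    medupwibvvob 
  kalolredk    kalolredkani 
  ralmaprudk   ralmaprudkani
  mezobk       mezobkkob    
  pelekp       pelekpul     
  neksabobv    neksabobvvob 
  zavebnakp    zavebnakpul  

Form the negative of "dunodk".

dunodkani

zakgododv and neksabobv both end in -v yet inflect differently (zakgododvani, neksabobvvob), so the final letter is not what conditions the rule; the second-to-last letter is.
"dunodk" has second-to-last letter 'd'. The stems whose second-to-last letter is 'd' (zakgododv → zakgododvani, ralmaprudk → ralmaprudkani, kalolredk → kalolredkani) add -ani.
So dunodk → dunodkani.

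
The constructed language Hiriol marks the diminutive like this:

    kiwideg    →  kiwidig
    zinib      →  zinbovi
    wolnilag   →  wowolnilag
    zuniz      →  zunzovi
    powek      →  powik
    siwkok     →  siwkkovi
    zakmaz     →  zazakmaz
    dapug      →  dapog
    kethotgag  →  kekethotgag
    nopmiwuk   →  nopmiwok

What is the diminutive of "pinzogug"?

pinzogog

"pinzogug" has last vowel 'u'. The stems whose last vowel is 'u' (dapug → dapog, nopmiwuk → nopmiwok) change the last vowel to 'o'.
The other patterns: stems whose last vowel is 'a' repeat the first consonant+vowel as a prefix; stems whose last vowel is 'e' change the last vowel to 'i'; stems whose last vowel is 'i' or 'o' delete the last vowel and add -ovi.
So pinzogug → pinzogog.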